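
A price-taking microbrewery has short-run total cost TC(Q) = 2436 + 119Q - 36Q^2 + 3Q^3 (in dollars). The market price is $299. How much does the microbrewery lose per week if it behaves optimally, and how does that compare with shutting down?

AVC = 119 - 36Q + 3Q^2; min AVC = $11 at Q = 6. Since P = $299 ≥ min AVC, the firm produces.
MC = 119 - 72Q + 9Q^2. Setting P = MC and taking the root on the rising branch gives Q* = 10.
TR = 299·10 = 2990. TC = 2436 + 590 = 3026. Profit = 2990 − 3026 = -$36.
That loss of $36 beats the $2436 the firm would lose by shutting down; producing recovers $2400 of fixed cost.

Profit = -$36 at Q = 10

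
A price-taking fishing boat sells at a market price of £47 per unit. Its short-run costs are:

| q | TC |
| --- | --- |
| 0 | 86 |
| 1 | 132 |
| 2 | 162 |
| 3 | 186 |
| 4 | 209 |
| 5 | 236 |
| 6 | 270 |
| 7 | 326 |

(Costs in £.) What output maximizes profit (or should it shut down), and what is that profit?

q = 6; profit = £12

Profit at each row (π = 47q − TC): q=0: -86; q=1: -85; q=2: -68; q=3: -45; q=4: -21; q=5: -1; q=6: 12; q=7: 3.
Profit is maximized at q = 6. AVC there is 184/6 = £30.67 ≤ P, so producing beats shutting down (which would give -£86).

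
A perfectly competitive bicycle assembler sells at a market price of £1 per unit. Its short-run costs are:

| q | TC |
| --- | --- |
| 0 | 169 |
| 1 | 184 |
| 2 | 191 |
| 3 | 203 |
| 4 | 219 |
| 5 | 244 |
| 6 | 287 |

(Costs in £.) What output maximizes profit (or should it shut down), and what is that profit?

Profit at each row (π = 1q − TC): q=0: -169; q=1: -183; q=2: -189; q=3: -200; q=4: -215; q=5: -239; q=6: -281.
Profit is highest at q = 0. Equivalently, the lowest AVC in the table is 22/2 ≈ £11 at q = 2, and P = £1 falls below it — price never covers variable cost, so the firm shuts down and loses only its fixed cost.

q = 0 (shut down); profit = -£169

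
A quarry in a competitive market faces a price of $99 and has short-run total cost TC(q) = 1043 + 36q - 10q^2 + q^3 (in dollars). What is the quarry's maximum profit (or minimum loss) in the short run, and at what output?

Profit = -$395 at q = 9

AVC = 36 - 10q + q^2 has its minimum $11 at q = 5; price $99 clears that bar, so the firm operates.
With MC = 36 - 20q + 3q^2, P = MC on the upward-sloping part at q* = 9.
TR = 99·9 = 891. TC = 1043 + 243 = 1286. Profit = 891 − 1286 = -$395.
That loss of $395 beats the $1043 the firm would lose by shutting down; producing recovers $648 of fixed cost.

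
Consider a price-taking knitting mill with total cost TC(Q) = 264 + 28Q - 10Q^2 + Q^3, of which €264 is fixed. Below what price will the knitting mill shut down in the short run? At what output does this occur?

€3 per unit, at Q = 5

The firm shuts down when price falls below the minimum of average variable cost. AVC = VC/Q = 28 - 10Q + Q^2.
At the minimum of AVC, MC = AVC. MC = 28 - 20Q + 3Q^2; setting MC = AVC gives 2Q^2 - 10Q = 0, so Q = 5. min AVC = 3.
For P < €3 the firm produces nothing.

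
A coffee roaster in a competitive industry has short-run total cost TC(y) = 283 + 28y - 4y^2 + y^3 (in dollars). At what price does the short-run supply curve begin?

$24 per unit

Short-run supply begins at min AVC. From VC = 28y - 4y^2 + y^3, AVC = 28 - 4y + y^2.
dAVC/dy = -4 + 2y = 0 gives y = 2. min AVC = 28 - 4·2 + 2^2 = 24.
So the shutdown price is $24.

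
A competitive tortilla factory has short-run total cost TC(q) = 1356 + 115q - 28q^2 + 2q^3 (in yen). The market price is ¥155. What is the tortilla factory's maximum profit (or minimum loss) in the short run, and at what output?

AVC = 115 - 28q + 2q^2; min AVC = ¥17 at q = 7. Since P = ¥155 ≥ min AVC, the firm produces.
MC = 115 - 56q + 6q^2. Setting P = MC and taking the root on the rising branch gives q* = 10.
TR = 155·10 = 1550. TC = 1356 + 350 = 1706. Profit = 1550 − 1706 = -¥156.
That loss of ¥156 beats the ¥1356 the firm would lose by shutting down; producing recovers ¥1200 of fixed cost.

Profit = -¥156 at q = 10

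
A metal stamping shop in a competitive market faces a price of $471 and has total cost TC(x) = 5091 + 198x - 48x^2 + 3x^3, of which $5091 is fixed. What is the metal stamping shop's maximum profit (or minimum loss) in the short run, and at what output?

AVC = 198 - 48x + 3x^2; min AVC = $6 at x = 8. Since P = $471 ≥ min AVC, the firm produces.
With MC = 198 - 96x + 9x^2, P = MC on the upward-sloping part at x* = 13.
TR = 471·13 = 6123. TC = 5091 + 1053 = 6144. Profit = 6123 − 6144 = -$21.
Shutting down would mean losing the fixed cost of $5091, so operating at a loss of $21 is better by $5070.

Profit = -$21 at x = 13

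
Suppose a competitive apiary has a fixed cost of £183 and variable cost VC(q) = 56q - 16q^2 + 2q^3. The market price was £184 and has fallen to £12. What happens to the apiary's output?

MC = 56 - 32q + 6q^2; the shutdown threshold is min AVC = £24 (at q = 4).
With P = £184 above the shutdown price, P = MC gives q = 8.
At P = £12 < min AVC = £24, price no longer covers variable cost at any output, so the firm shuts down: q = 0.

Output falls from 8 to 0 (the firm shuts down)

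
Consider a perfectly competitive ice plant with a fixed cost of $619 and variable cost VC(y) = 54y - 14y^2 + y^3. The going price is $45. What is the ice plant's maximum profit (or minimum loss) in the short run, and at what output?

AVC = 54 - 14y + y^2 has its minimum $5 at y = 7; price $45 clears that bar, so the firm operates.
MC = 54 - 28y + 3y^2. Setting P = MC and taking the root on the rising branch gives y* = 9.
TR = 45·9 = 405. TC = 619 + 81 = 700. Profit = 405 − 700 = -$295.
That loss of $295 beats the $619 the firm would lose by shutting down; producing recovers $324 of fixed cost.

Profit = -$295 at y = 9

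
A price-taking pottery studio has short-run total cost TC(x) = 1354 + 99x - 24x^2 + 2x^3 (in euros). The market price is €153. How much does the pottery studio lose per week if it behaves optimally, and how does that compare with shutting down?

AVC = 99 - 24x + 2x^2 has its minimum €27 at x = 6; price €153 clears that bar, so the firm operates.
With MC = 99 - 48x + 6x^2, P = MC on the upward-sloping part at x* = 9.
TR = 153·9 = 1377. TC = 1354 + 405 = 1759. Profit = 1377 − 1759 = -€382.
That loss of €382 beats the €1354 the firm would lose by shutting down; producing recovers €972 of fixed cost.

Profit = -€382 at x = 9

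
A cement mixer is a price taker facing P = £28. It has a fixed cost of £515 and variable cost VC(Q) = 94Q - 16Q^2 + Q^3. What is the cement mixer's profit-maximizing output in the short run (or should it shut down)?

From TC, MC = TC'(Q) = 94 - 32Q + 3Q^2 and AVC = VC/Q = 94 - 16Q + Q^2.
The AVC parabola has its vertex at Q = 16/2 = 8, where AVC = 94 - 16·8 + 8^2 = £30.
Since P = £28 < min AVC = £30, price fails to cover variable cost at any output.
Shutting down limits the loss to fixed cost, £515.

Shut down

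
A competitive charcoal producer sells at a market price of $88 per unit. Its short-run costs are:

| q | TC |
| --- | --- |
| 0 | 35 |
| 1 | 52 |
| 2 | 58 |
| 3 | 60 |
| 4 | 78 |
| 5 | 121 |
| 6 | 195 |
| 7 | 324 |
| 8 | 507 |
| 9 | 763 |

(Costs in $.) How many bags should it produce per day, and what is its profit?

Tabulate TR − TC: q=0: -35; q=1: 36; q=2: 118; q=3: 204; q=4: 274; q=5: 319; q=6: 333; q=7: 292; q=8: 197; q=9: 29.
Profit is maximized at q = 6. AVC there is 160/6 = $26.67 ≤ P, so producing beats shutting down (which would give -$35).

q = 6; profit = $333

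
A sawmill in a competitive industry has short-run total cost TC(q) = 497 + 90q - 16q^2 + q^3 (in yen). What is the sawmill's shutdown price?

The shutdown price is the minimum of AVC. VC = 90q - 16q^2 + q^3, so AVC = 90 - 16q + q^2.
dAVC/dq = -16 + 2q = 0 gives q = 8. min AVC = 90 - 16·8 + 8^2 = 26.
So the shutdown price is ¥26.

¥26 per unit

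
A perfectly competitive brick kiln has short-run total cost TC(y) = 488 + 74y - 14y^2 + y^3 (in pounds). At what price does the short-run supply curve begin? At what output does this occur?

£25 per unit, at y = 7

The shutdown price is the minimum of AVC. VC = 74y - 14y^2 + y^3, so AVC = 74 - 14y + y^2.
At the minimum of AVC, MC = AVC. MC = 74 - 28y + 3y^2; setting MC = AVC gives 2y^2 - 14y = 0, so y = 7. min AVC = 25.
The firm shuts down for any P below £25.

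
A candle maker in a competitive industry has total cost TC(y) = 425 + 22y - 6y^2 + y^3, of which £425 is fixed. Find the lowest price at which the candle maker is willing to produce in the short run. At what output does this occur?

£13 per unit, at y = 3

The shutdown price is the minimum of AVC. VC = 22y - 6y^2 + y^3, so AVC = 22 - 6y + y^2.
At the minimum of AVC, MC = AVC. MC = 22 - 12y + 3y^2; setting MC = AVC gives 2y^2 - 6y = 0, so y = 3. min AVC = 13.
So the shutdown price is £13.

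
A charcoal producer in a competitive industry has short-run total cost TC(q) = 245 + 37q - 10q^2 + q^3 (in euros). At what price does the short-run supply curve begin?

€12 per unit

The shutdown price is the minimum of AVC. VC = 37q - 10q^2 + q^3, so AVC = 37 - 10q + q^2.
dAVC/dq = -10 + 2q = 0 gives q = 5. min AVC = 37 - 10·5 + 5^2 = 12.
The firm shuts down for any P below €12.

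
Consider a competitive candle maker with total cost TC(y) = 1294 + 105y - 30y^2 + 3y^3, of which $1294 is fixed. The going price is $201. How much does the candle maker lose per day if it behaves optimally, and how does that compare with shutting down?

Profit = -$142 at y = 8

AVC = 105 - 30y + 3y^2; min AVC = $30 at y = 5. Since P = $201 ≥ min AVC, the firm produces.
MC = 105 - 60y + 9y^2. Setting P = MC and taking the root on the rising branch gives y* = 8.
TR = 201·8 = 1608. TC = 1294 + 456 = 1750. Profit = 1608 − 1750 = -$142.
Shutting down would mean losing the fixed cost of $1294, so operating at a loss of $142 is better by $1152.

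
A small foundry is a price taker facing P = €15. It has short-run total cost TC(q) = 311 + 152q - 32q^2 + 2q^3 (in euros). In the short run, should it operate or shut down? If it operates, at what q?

Variable cost is VC = 152q - 32q^2 + 2q^3, so AVC = VC/q = 152 - 32q + 2q^2 and MC = dTC/dq = 152 - 64q + 6q^2.
AVC hits its minimum where MC = AVC, at q = 8, giving min AVC = 152 - 32·8 + 2·8^2 = €24.
P = €15 lies below min AVC = €24; no output level covers variable cost.
The firm minimizes its loss by shutting down and losing only its fixed cost of €311.

Shut down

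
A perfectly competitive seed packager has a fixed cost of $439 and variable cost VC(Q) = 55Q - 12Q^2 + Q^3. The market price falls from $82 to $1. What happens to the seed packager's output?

AVC = 55 - 12Q + Q^2, minimized at Q = 6 where min AVC = $19. MC = 55 - 24Q + 3Q^2.
With P = $82 above the shutdown price, P = MC gives Q = 9.
At P = $1 < min AVC = $19, price no longer covers variable cost at any output, so the firm shuts down: Q = 0.

Output falls from 9 to 0 (the firm shuts down)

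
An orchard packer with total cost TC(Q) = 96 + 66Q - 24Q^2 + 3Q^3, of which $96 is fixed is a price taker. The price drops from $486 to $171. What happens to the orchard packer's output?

AVC = 66 - 24Q + 3Q^2, minimized at Q = 4 where min AVC = $18. MC = 66 - 48Q + 9Q^2.
With P = $486 above the shutdown price, P = MC gives Q = 10.
At P = $171 ≥ min AVC, set P = MC: Q = 7. The firm stays open but cuts output.

Output falls from 10 to 7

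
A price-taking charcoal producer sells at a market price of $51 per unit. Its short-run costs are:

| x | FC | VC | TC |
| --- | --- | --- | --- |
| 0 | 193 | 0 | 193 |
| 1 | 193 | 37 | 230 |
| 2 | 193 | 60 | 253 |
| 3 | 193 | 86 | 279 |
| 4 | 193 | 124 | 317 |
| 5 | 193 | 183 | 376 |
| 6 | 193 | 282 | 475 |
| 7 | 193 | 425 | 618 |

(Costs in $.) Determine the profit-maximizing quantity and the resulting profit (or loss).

Compute π = P·x − TC at each output: x=0: -193; x=1: -179; x=2: -151; x=3: -126; x=4: -113; x=5: -121; x=6: -169; x=7: -261.
Profit is maximized at x = 4. AVC there is 124/4 = $31 ≤ P, so producing beats shutting down (which would give -$193).

x = 4; profit = -$113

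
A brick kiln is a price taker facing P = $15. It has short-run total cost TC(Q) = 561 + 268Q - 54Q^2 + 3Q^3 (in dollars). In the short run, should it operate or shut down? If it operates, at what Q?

Shut down

Variable cost is VC = 268Q - 54Q^2 + 3Q^3, so AVC = VC/Q = 268 - 54Q + 3Q^2 and MC = dTC/dQ = 268 - 108Q + 9Q^2.
The AVC parabola has its vertex at Q = 54/6 = 9, where AVC = 268 - 54·9 + 3·9^2 = $25.
Since P = $15 < min AVC = $25, price fails to cover variable cost at any output.
Best response: produce nothing and absorb the $561 fixed cost.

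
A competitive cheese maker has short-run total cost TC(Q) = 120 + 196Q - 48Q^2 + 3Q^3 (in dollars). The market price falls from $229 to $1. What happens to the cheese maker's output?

AVC = 196 - 48Q + 3Q^2, minimized at Q = 8 where min AVC = $4. MC = 196 - 96Q + 9Q^2.
At P = $229 ≥ min AVC, set P = MC on the rising branch: Q = 11.
At P = $1 < min AVC = $4, price no longer covers variable cost at any output, so the firm shuts down: Q = 0.

Output falls from 11 to 0 (the firm shuts down)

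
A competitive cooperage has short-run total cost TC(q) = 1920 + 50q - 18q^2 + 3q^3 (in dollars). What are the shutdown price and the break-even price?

Shutdown price = min AVC. AVC = 50 - 18q + 3q^2, with vertex at q = 3 and minimum $23.
ATC = 1920/q + 50 - 18q + 3q^2. Setting dATC/dq = −1920/q^2 − 18 + 6q = 0 gives q = 8 (since 6·8^3 − 18·8^2 = 1920).
min ATC = 1920/8 + 50 − 18·8 + 3·8^2 = $338. That is the break-even price.
Between these two prices the firm operates at a loss; above $338 it earns a profit.

Shutdown price = $23; break-even price = $338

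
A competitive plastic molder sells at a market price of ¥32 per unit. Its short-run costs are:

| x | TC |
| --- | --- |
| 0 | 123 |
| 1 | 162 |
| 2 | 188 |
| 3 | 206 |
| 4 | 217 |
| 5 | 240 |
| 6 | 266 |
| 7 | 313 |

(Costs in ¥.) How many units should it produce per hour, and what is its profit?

x = 6; profit = -¥74

Profit at each row (π = 32x − TC): x=0: -123; x=1: -130; x=2: -124; x=3: -110; x=4: -89; x=5: -80; x=6: -74; x=7: -89.
Profit is maximized at x = 6. AVC there is 143/6 = ¥23.83 ≤ P, so producing beats shutting down (which would give -¥123).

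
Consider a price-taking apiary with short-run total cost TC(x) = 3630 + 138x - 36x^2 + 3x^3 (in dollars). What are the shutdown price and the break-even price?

Shutdown price = $30; break-even price = $435

AVC = 138 - 36x + 3x^2; minimized at x = 6, giving min AVC = $30. That is the shutdown price.
ATC = 3630/x + 138 - 36x + 3x^2. Setting dATC/dx = −3630/x^2 − 36 + 6x = 0 gives x = 11 (since 6·11^3 − 36·11^2 = 3630).
min ATC = 3630/11 + 138 − 36·11 + 3·11^2 = $435. That is the break-even price.
For $30 ≤ P < $435 the firm produces at a loss; below $30 it shuts down.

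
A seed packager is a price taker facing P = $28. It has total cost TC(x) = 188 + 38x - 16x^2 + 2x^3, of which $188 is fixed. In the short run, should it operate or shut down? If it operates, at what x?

Variable cost is VC = 38x - 16x^2 + 2x^3, so AVC = VC/x = 38 - 16x + 2x^2 and MC = dTC/dx = 38 - 32x + 6x^2.
The AVC parabola has its vertex at x = 16/4 = 4, where AVC = 38 - 16·4 + 2·4^2 = $6.
P = $28 exceeds min AVC = $6, so the firm stays open.
Solving P = MC: 10 - 32x + 6x^2 = 0 ⇒ x = 1/3 or 5. On the upward-sloping branch, x* = 5.
Check: AVC at x = 5 is $8 ≤ P, so revenue covers variable cost.
Profit = P·x − TC = 28·5 − 228 = -$88, a loss, but smaller than the $188 fixed cost the firm would lose by shutting down.

Produce at x = 5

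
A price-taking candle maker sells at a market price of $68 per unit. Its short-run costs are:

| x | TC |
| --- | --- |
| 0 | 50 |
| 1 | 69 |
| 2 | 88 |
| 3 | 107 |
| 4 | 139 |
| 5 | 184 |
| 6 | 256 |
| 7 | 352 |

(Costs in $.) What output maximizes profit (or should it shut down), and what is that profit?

Tabulate TR − TC: x=0: -50; x=1: -1; x=2: 48; x=3: 97; x=4: 133; x=5: 156; x=6: 152; x=7: 124.
Profit is maximized at x = 5. AVC there is 134/5 = $26.80 ≤ P, so producing beats shutting down (which would give -$50).

x = 5; profit = $156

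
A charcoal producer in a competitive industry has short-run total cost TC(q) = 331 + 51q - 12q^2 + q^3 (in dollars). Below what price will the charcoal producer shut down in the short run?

The firm shuts down when price falls below the minimum of average variable cost. AVC = VC/q = 51 - 12q + q^2.
dAVC/dq = -12 + 2q = 0 gives q = 6. min AVC = 51 - 12·6 + 6^2 = 15.
For P < $15 the firm produces nothing.

$15 per unit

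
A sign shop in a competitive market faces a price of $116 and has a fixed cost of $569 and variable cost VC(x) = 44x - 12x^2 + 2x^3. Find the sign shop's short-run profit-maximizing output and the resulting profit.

AVC = 44 - 12x + 2x^2 has its minimum $26 at x = 3; price $116 clears that bar, so the firm operates.
With MC = 44 - 24x + 6x^2, P = MC on the upward-sloping part at x* = 6.
TR = 116·6 = 696. TC = 569 + 264 = 833. Profit = 696 − 833 = -$137.
Shutting down would mean losing the fixed cost of $569, so operating at a loss of $137 is better by $432.

Profit = -$137 at x = 6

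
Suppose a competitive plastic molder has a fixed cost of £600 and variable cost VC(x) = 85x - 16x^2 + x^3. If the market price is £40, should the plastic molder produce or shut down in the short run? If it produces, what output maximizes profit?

Produce at x = 9

Strip out fixed cost: VC = 85x - 16x^2 + x^3. Then AVC = 85 - 16x + x^2 and MC = 85 - 32x + 3x^2.
AVC hits its minimum where MC = AVC, at x = 8, giving min AVC = 85 - 16·8 + 8^2 = £21.
P = £40 exceeds min AVC = £21, so the firm stays open.
P = MC gives 45 - 32x + 3x^2 = 0, with roots 5/3 and 9. Take the larger (rising MC): x* = 9.
Check: AVC at x = 9 is £22 ≤ P, so revenue covers variable cost.
Profit = P·x − TC = 40·9 − 798 = -£438, a loss, but smaller than the £600 fixed cost the firm would lose by shutting down.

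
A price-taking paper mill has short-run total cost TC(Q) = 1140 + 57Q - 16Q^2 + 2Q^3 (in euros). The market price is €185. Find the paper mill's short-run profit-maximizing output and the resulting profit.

Profit = -€116 at Q = 8

AVC = 57 - 16Q + 2Q^2; min AVC = €25 at Q = 4. Since P = €185 ≥ min AVC, the firm produces.
MC = 57 - 32Q + 6Q^2. Setting P = MC and taking the root on the rising branch gives Q* = 8.
TR = 185·8 = 1480. TC = 1140 + 456 = 1596. Profit = 1480 − 1596 = -€116.
By producing, the firm covers all variable cost plus €1024 of fixed cost; shutting down would lose the full €1140.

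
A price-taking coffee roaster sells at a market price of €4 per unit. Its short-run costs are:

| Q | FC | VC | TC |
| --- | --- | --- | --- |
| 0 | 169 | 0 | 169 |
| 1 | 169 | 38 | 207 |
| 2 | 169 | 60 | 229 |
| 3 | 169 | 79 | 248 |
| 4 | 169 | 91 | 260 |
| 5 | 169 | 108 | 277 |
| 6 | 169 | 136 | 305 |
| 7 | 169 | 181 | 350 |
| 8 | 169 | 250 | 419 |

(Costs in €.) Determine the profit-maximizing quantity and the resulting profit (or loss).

Compute π = P·Q − TC at each output: Q=0: -169; Q=1: -203; Q=2: -221; Q=3: -236; Q=4: -244; Q=5: -257; Q=6: -281; Q=7: -322; Q=8: -387.
Profit is highest at Q = 0. Equivalently, the lowest AVC in the table is 108/5 ≈ €21.60 at Q = 5, and P = €4 falls below it — price never covers variable cost, so the firm shuts down and loses only its fixed cost.

Q = 0 (shut down); profit = -€169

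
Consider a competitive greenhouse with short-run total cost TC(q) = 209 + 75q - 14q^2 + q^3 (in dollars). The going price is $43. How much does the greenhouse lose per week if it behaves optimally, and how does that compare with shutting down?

Profit = -$81 at q = 8

AVC = 75 - 14q + q^2; min AVC = $26 at q = 7. Since P = $43 ≥ min AVC, the firm produces.
MC = 75 - 28q + 3q^2. Setting P = MC and taking the root on the rising branch gives q* = 8.
TR = 43·8 = 344. TC = 209 + 216 = 425. Profit = 344 − 425 = -$81.
By producing, the firm covers all variable cost plus $128 of fixed cost; shutting down would lose the full $209.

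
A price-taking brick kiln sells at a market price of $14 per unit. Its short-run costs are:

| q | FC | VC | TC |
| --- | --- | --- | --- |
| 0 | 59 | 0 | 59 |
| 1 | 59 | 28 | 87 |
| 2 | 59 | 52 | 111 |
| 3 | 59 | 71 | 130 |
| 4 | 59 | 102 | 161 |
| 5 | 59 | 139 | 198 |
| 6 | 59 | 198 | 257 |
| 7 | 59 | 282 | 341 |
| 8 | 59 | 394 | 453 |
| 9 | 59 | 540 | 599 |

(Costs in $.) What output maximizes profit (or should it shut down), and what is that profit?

Profit at each row (π = 14q − TC): q=0: -59; q=1: -73; q=2: -83; q=3: -88; q=4: -105; q=5: -128; q=6: -173; q=7: -243; q=8: -341; q=9: -473.
Profit is highest at q = 0. Equivalently, the lowest AVC in the table is 71/3 ≈ $23.67 at q = 3, and P = $14 falls below it — price never covers variable cost, so the firm shuts down and loses only its fixed cost.

q = 0 (shut down); profit = -$59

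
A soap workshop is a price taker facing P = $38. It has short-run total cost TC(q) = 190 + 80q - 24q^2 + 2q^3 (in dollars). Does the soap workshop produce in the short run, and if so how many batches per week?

Variable cost is VC = 80q - 24q^2 + 2q^3, so AVC = VC/q = 80 - 24q + 2q^2 and MC = dTC/dq = 80 - 48q + 6q^2.
AVC is minimized where dAVC/dq = -24 + 4q = 0, at q = 6; min AVC = 80 - 24·6 + 2·6^2 = $8.
Because $38 ≥ $8, revenue can cover variable cost; the firm operates.
Solving P = MC: 42 - 48q + 6q^2 = 0 ⇒ q = 1 or 7. On the upward-sloping branch, q* = 7.
Check: AVC at q = 7 is $10 ≤ P, so revenue covers variable cost.
Profit = P·q − TC = 38·7 − 260 = $6.

Produce at q = 7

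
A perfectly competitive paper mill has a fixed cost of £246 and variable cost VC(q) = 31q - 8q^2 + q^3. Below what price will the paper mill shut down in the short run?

The shutdown price is the minimum of AVC. VC = 31q - 8q^2 + q^3, so AVC = 31 - 8q + q^2.
At the minimum of AVC, MC = AVC. MC = 31 - 16q + 3q^2; setting MC = AVC gives 2q^2 - 8q = 0, so q = 4. min AVC = 15.
So the shutdown price is £15.

£15 per unit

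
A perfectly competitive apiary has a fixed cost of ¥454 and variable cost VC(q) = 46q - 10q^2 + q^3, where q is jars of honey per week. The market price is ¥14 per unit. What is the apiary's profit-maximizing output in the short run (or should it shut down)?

Shut down

Strip out fixed cost: VC = 46q - 10q^2 + q^3. Then AVC = 46 - 10q + q^2 and MC = 46 - 20q + 3q^2.
The AVC parabola has its vertex at q = 10/2 = 5, where AVC = 46 - 10·5 + 5^2 = ¥21.
P = ¥14 lies below min AVC = ¥21; no output level covers variable cost.
Shutting down limits the loss to fixed cost, ¥454.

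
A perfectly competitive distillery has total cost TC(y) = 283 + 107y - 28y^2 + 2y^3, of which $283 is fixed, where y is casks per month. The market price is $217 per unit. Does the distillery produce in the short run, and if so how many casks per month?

Produce at y = 11

From TC, MC = TC'(y) = 107 - 56y + 6y^2 and AVC = VC/y = 107 - 28y + 2y^2.
AVC hits its minimum where MC = AVC, at y = 7, giving min AVC = 107 - 28·7 + 2·7^2 = $9.
P = $217 exceeds min AVC = $9, so the firm stays open.
Set P = MC: 217 = 107 - 56y + 6y^2 → -110 - 56y + 6y^2 = 0. The roots are y = -5/3 and y = 11; the profit-maximizing output is on the rising part of MC, so y* = 11.
Check: AVC at y = 11 is $41 ≤ P, so revenue covers variable cost.
Profit = P·y − TC = 217·11 − 734 = $1653.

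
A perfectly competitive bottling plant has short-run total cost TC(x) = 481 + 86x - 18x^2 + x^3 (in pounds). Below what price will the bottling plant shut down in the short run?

The firm shuts down when price falls below the minimum of average variable cost. AVC = VC/x = 86 - 18x + x^2.
At the minimum of AVC, MC = AVC. MC = 86 - 36x + 3x^2; setting MC = AVC gives 2x^2 - 18x = 0, so x = 9. min AVC = 5.
So the shutdown price is £5.

£5 per unit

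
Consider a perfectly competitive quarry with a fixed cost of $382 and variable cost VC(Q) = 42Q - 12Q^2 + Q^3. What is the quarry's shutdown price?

The firm shuts down when price falls below the minimum of average variable cost. AVC = VC/Q = 42 - 12Q + Q^2.
At the minimum of AVC, MC = AVC. MC = 42 - 24Q + 3Q^2; setting MC = AVC gives 2Q^2 - 12Q = 0, so Q = 6. min AVC = 6.
For P < $6 the firm produces nothing.

$6 per unit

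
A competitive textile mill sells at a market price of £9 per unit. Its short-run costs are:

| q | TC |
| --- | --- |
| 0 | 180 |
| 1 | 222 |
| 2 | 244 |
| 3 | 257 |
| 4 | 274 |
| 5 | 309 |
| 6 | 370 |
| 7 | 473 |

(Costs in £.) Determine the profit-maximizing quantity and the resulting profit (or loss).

q = 0 (shut down); profit = -£180

Tabulate TR − TC: q=0: -180; q=1: -213; q=2: -226; q=3: -230; q=4: -238; q=5: -264; q=6: -316; q=7: -410.
Profit is highest at q = 0. Equivalently, the lowest AVC in the table is 94/4 ≈ £23.50 at q = 4, and P = £9 falls below it — price never covers variable cost, so the firm shuts down and loses only its fixed cost.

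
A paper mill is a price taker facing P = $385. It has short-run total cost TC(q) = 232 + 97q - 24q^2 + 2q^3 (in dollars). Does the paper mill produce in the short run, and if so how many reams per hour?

Produce at q = 12

From TC, MC = TC'(q) = 97 - 48q + 6q^2 and AVC = VC/q = 97 - 24q + 2q^2.
The AVC parabola has its vertex at q = 24/4 = 6, where AVC = 97 - 24·6 + 2·6^2 = $25.
P = $385 exceeds min AVC = $25, so the firm stays open.
Set P = MC: 385 = 97 - 48q + 6q^2 → -288 - 48q + 6q^2 = 0. The roots are q = -4 and q = 12; the profit-maximizing output is on the rising part of MC, so q* = 12.
Check: AVC at q = 12 is $97 ≤ P, so revenue covers variable cost.
Profit = P·q − TC = 385·12 − 1396 = $3224.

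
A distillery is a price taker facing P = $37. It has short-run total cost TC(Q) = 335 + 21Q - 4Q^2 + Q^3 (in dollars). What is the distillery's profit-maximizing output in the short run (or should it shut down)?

Produce at Q = 4

Variable cost is VC = 21Q - 4Q^2 + Q^3, so AVC = VC/Q = 21 - 4Q + Q^2 and MC = dTC/dQ = 21 - 8Q + 3Q^2.
The AVC parabola has its vertex at Q = 4/2 = 2, where AVC = 21 - 4·2 + 2^2 = $17.
Since P = $37 ≥ min AVC = $17, price covers variable cost and the firm should produce.
Set P = MC: 37 = 21 - 8Q + 3Q^2 → -16 - 8Q + 3Q^2 = 0. The roots are Q = -4/3 and Q = 4; the profit-maximizing output is on the rising part of MC, so Q* = 4.
Check: AVC at Q = 4 is $21 ≤ P, so revenue covers variable cost.
Profit = P·Q − TC = 37·4 − 419 = -$271, a loss, but smaller than the $335 fixed cost the firm would lose by shutting down.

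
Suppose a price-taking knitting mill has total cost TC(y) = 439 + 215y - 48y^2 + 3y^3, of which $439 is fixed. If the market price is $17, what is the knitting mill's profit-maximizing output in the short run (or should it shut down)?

Shut down

From TC, MC = TC'(y) = 215 - 96y + 9y^2 and AVC = VC/y = 215 - 48y + 3y^2.
The AVC parabola has its vertex at y = 48/6 = 8, where AVC = 215 - 48·8 + 3·8^2 = $23.
Since P = $17 < min AVC = $23, price fails to cover variable cost at any output.
Best response: produce nothing and absorb the $439 fixed cost.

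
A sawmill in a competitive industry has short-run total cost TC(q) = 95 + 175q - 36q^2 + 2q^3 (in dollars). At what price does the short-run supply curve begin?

The shutdown price is the minimum of AVC. VC = 175q - 36q^2 + 2q^3, so AVC = 175 - 36q + 2q^2.
At the minimum of AVC, MC = AVC. MC = 175 - 72q + 6q^2; setting MC = AVC gives 4q^2 - 36q = 0, so q = 9. min AVC = 13.
The firm shuts down for any P below $13.

$13 per unit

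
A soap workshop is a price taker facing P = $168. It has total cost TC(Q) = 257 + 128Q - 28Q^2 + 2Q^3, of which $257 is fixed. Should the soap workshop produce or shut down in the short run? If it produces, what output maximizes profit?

Variable cost is VC = 128Q - 28Q^2 + 2Q^3, so AVC = VC/Q = 128 - 28Q + 2Q^2 and MC = dTC/dQ = 128 - 56Q + 6Q^2.
AVC hits its minimum where MC = AVC, at Q = 7, giving min AVC = 128 - 28·7 + 2·7^2 = $30.
Since P = $168 ≥ min AVC = $30, price covers variable cost and the firm should produce.
Solving P = MC: -40 - 56Q + 6Q^2 = 0 ⇒ Q = -2/3 or 10. On the upward-sloping branch, Q* = 10.
Check: AVC at Q = 10 is $48 ≤ P, so revenue covers variable cost.
Profit = P·Q − TC = 168·10 − 737 = $943.

Produce at Q = 10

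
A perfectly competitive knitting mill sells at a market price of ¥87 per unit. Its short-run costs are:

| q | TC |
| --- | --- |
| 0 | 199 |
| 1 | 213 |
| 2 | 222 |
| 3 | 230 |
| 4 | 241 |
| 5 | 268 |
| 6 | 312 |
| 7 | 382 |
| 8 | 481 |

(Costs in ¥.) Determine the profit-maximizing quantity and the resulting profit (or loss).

Tabulate TR − TC: q=0: -199; q=1: -126; q=2: -48; q=3: 31; q=4: 107; q=5: 167; q=6: 210; q=7: 227; q=8: 215.
Profit is maximized at q = 7. AVC there is 183/7 = ¥26.14 ≤ P, so producing beats shutting down (which would give -¥199).

q = 7; profit = ¥227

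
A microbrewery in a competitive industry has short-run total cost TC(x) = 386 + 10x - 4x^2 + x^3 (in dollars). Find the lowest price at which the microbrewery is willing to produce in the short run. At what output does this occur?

The shutdown price is the minimum of AVC. VC = 10x - 4x^2 + x^3, so AVC = 10 - 4x + x^2.
dAVC/dx = -4 + 2x = 0 gives x = 2. min AVC = 10 - 4·2 + 2^2 = 6.
The firm shuts down for any P below $6.

$6 per unit, at x = 2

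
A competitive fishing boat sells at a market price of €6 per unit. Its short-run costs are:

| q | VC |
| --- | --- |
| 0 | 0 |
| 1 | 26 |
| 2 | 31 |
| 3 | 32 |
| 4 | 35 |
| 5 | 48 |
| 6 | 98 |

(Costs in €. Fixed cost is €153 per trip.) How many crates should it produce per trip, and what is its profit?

Tabulate TR − TC: q=0: -153; q=1: -173; q=2: -172; q=3: -167; q=4: -164; q=5: -171; q=6: -215.
Profit is highest at q = 0. Equivalently, the lowest AVC in the table is 35/4 ≈ €8.75 at q = 4, and P = €6 falls below it — price never covers variable cost, so the firm shuts down and loses only its fixed cost.

q = 0 (shut down); profit = -€153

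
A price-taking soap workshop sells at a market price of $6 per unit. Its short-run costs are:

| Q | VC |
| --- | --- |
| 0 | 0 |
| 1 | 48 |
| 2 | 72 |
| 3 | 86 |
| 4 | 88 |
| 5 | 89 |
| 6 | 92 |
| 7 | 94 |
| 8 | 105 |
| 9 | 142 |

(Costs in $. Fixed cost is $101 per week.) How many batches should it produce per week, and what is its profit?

Q = 0 (shut down); profit = -$101

Tabulate TR − TC: Q=0: -101; Q=1: -143; Q=2: -161; Q=3: -169; Q=4: -165; Q=5: -160; Q=6: -157; Q=7: -153; Q=8: -158; Q=9: -189.
Profit is highest at Q = 0. Equivalently, the lowest AVC in the table is 105/8 ≈ $13.12 at Q = 8, and P = $6 falls below it — price never covers variable cost, so the firm shuts down and loses only its fixed cost.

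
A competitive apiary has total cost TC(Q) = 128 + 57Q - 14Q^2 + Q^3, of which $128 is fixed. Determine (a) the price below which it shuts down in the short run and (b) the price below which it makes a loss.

Shutdown price = $8; break-even price = $25

Shutdown price = min AVC. AVC = 57 - 14Q + Q^2, with vertex at Q = 7 and minimum $8.
ATC = 128/Q + 57 - 14Q + Q^2. Setting dATC/dQ = −128/Q^2 − 14 + 2Q = 0 gives Q = 8 (since 2·8^3 − 14·8^2 = 128).
min ATC = 128/8 + 57 − 14·8 + 8^2 = $25. That is the break-even price.
For $8 ≤ P < $25 the firm produces at a loss; below $8 it shuts down.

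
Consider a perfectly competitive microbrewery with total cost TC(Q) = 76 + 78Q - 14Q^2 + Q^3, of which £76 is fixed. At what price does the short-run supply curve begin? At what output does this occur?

£29 per unit, at Q = 7

Short-run supply begins at min AVC. From VC = 78Q - 14Q^2 + Q^3, AVC = 78 - 14Q + Q^2.
At the minimum of AVC, MC = AVC. MC = 78 - 28Q + 3Q^2; setting MC = AVC gives 2Q^2 - 14Q = 0, so Q = 7. min AVC = 29.
For P < £29 the firm produces nothing.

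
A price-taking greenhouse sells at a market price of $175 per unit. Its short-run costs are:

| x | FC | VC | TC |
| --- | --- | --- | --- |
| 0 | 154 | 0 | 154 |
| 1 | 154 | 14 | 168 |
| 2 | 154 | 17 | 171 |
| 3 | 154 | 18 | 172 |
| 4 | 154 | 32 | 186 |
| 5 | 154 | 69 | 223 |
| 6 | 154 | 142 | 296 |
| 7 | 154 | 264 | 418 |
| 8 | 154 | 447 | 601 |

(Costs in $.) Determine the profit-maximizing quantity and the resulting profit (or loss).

x = 7; profit = $807

Profit at each row (π = 175x − TC): x=0: -154; x=1: 7; x=2: 179; x=3: 353; x=4: 514; x=5: 652; x=6: 754; x=7: 807; x=8: 799.
Profit is maximized at x = 7. AVC there is 264/7 = $37.71 ≤ P, so producing beats shutting down (which would give -$154).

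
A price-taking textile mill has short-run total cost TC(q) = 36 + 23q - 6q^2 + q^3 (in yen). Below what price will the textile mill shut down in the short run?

The firm shuts down when price falls below the minimum of average variable cost. AVC = VC/q = 23 - 6q + q^2.
At the minimum of AVC, MC = AVC. MC = 23 - 12q + 3q^2; setting MC = AVC gives 2q^2 - 6q = 0, so q = 3. min AVC = 14.
For P < ¥14 the firm produces nothing.

¥14 per unit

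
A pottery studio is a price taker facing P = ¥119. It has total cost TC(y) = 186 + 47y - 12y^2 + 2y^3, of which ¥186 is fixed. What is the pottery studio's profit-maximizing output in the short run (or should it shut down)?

Produce at y = 6

Strip out fixed cost: VC = 47y - 12y^2 + 2y^3. Then AVC = 47 - 12y + 2y^2 and MC = 47 - 24y + 6y^2.
AVC is minimized where dAVC/dy = -12 + 4y = 0, at y = 3; min AVC = 47 - 12·3 + 2·3^2 = ¥29.
P = ¥119 exceeds min AVC = ¥29, so the firm stays open.
Set P = MC: 119 = 47 - 24y + 6y^2 → -72 - 24y + 6y^2 = 0. The roots are y = -2 and y = 6; the profit-maximizing output is on the rising part of MC, so y* = 6.
Check: AVC at y = 6 is ¥47 ≤ P, so revenue covers variable cost.
Profit = P·y − TC = 119·6 − 468 = ¥246.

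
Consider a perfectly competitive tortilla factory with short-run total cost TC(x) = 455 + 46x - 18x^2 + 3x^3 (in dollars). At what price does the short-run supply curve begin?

$19 per unit

The shutdown price is the minimum of AVC. VC = 46x - 18x^2 + 3x^3, so AVC = 46 - 18x + 3x^2.
At the minimum of AVC, MC = AVC. MC = 46 - 36x + 9x^2; setting MC = AVC gives 6x^2 - 18x = 0, so x = 3. min AVC = 19.
The firm shuts down for any P below $19.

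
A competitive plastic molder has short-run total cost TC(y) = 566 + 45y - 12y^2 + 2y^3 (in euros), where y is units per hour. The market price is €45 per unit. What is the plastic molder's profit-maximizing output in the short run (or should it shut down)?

From TC, MC = TC'(y) = 45 - 24y + 6y^2 and AVC = VC/y = 45 - 12y + 2y^2.
AVC is minimized where dAVC/dy = -12 + 4y = 0, at y = 3; min AVC = 45 - 12·3 + 2·3^2 = €27.
Because €45 ≥ €27, revenue can cover variable cost; the firm operates.
P = MC gives -24y + 6y^2 = 0, with roots 0 and 4. Take the larger (rising MC): y* = 4.
Check: AVC at y = 4 is €29 ≤ P, so revenue covers variable cost.
Profit = P·y − TC = 45·4 − 682 = -€502, a loss, but smaller than the €566 fixed cost the firm would lose by shutting down.

Produce at y = 4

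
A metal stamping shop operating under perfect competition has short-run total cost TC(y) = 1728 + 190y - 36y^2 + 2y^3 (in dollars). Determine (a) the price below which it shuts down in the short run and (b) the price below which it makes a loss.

AVC = 190 - 36y + 2y^2; minimized at y = 9, giving min AVC = $28. That is the shutdown price.
ATC = 1728/y + 190 - 36y + 2y^2. Setting dATC/dy = −1728/y^2 − 36 + 4y = 0 gives y = 12 (since 4·12^3 − 36·12^2 = 1728).
min ATC = 1728/12 + 190 − 36·12 + 2·12^2 = $190. That is the break-even price.
Between these two prices the firm operates at a loss; above $190 it earns a profit.

Shutdown price = $28; break-even price = $190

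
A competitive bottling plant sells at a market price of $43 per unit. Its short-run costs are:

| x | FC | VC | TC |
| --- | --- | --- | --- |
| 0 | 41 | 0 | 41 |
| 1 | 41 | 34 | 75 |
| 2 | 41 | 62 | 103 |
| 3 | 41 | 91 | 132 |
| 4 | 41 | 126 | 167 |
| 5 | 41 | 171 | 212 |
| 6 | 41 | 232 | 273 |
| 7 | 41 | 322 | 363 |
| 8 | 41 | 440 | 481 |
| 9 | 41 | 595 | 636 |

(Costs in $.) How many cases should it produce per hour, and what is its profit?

x = 4; profit = $5

Compute π = P·x − TC at each output: x=0: -41; x=1: -32; x=2: -17; x=3: -3; x=4: 5; x=5: 3; x=6: -15; x=7: -62; x=8: -137; x=9: -249.
Profit is maximized at x = 4. AVC there is 126/4 = $31.50 ≤ P, so producing beats shutting down (which would give -$41).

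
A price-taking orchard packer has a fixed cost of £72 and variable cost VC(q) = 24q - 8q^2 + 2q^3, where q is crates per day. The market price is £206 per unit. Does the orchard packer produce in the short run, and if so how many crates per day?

Produce at q = 7

Strip out fixed cost: VC = 24q - 8q^2 + 2q^3. Then AVC = 24 - 8q + 2q^2 and MC = 24 - 16q + 6q^2.
AVC hits its minimum where MC = AVC, at q = 2, giving min AVC = 24 - 8·2 + 2·2^2 = £16.
P = £206 exceeds min AVC = £16, so the firm stays open.
Set P = MC: 206 = 24 - 16q + 6q^2 → -182 - 16q + 6q^2 = 0. The roots are q = -13/3 and q = 7; the profit-maximizing output is on the rising part of MC, so q* = 7.
Check: AVC at q = 7 is £66 ≤ P, so revenue covers variable cost.
Profit = P·q − TC = 206·7 − 534 = £908.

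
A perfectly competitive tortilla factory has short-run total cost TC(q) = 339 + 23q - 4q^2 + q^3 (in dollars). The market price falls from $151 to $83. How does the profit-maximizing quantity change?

MC = 23 - 8q + 3q^2; the shutdown threshold is min AVC = $19 (at q = 2).
With P = $151 above the shutdown price, P = MC gives q = 8.
At P = $83 ≥ min AVC, set P = MC: q = 6. The firm stays open but cuts output.

Output falls from 8 to 6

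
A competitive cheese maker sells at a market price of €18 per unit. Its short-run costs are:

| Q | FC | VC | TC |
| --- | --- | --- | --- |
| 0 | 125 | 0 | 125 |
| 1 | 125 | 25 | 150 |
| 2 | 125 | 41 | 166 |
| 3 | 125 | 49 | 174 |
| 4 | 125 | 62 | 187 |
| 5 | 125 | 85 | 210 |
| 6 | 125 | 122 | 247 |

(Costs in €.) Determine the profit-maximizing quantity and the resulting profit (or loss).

Tabulate TR − TC: Q=0: -125; Q=1: -132; Q=2: -130; Q=3: -120; Q=4: -115; Q=5: -120; Q=6: -139.
Profit is maximized at Q = 4. AVC there is 62/4 = €15.50 ≤ P, so producing beats shutting down (which would give -€125).

Q = 4; profit = -€115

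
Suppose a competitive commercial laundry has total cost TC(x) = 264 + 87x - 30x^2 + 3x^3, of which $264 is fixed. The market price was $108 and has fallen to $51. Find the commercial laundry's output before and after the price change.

AVC = 87 - 30x + 3x^2, minimized at x = 5 where min AVC = $12. MC = 87 - 60x + 9x^2.
At P = $108 ≥ min AVC, set P = MC on the rising branch: x = 7.
At P = $51 ≥ min AVC, set P = MC: x = 6. The firm stays open but cuts output.

Output falls from 7 to 6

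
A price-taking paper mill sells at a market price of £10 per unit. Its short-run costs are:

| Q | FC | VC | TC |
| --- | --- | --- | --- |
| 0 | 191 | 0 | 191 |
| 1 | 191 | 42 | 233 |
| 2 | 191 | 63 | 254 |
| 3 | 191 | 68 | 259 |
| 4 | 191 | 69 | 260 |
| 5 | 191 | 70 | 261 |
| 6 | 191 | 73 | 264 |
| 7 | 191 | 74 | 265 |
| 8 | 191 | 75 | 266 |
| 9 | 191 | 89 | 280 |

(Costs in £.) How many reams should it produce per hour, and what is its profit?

Tabulate TR − TC: Q=0: -191; Q=1: -223; Q=2: -234; Q=3: -229; Q=4: -220; Q=5: -211; Q=6: -204; Q=7: -195; Q=8: -186; Q=9: -190.
Profit is maximized at Q = 8. AVC there is 75/8 = £9.38 ≤ P, so producing beats shutting down (which would give -£191).

Q = 8; profit = -£186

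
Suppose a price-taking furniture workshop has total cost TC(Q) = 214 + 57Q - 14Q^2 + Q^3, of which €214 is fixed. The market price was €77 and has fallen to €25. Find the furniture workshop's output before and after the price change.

Output falls from 10 to 8

AVC = 57 - 14Q + Q^2, minimized at Q = 7 where min AVC = €8. MC = 57 - 28Q + 3Q^2.
With P = €77 above the shutdown price, P = MC gives Q = 10.
At P = €25 ≥ min AVC, set P = MC: Q = 8. The firm stays open but cuts output.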